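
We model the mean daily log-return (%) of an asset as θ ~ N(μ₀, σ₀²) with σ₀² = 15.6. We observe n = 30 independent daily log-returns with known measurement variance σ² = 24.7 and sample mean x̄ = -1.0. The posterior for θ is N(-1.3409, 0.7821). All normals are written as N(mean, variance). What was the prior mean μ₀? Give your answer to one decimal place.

The posterior mean is a precision-weighted average: μ_n = (τ₀μ₀ + τ_data·x̄)/(τ₀+τ_data), with τ₀=1/σ₀² and τ_data=n/σ².
Here τ₀ = 1/15.6 = 0.064103 and τ_data = 30/24.7 = 1.214575, so τ_n = 1.278678.
Rearranging for μ₀: μ₀ = (μ_n·τ_n − τ_data·x̄)/τ₀ = (-1.3409·1.278678 − 1.214575·-1.0) / 0.064103 = -0.500004/0.064103 ≈ -7.8.

μ₀ = -7.8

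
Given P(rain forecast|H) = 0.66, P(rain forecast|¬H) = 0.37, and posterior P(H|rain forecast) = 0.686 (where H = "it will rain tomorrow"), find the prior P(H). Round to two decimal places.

Bayes' rule in odds form gives O(H|E) = O(H)·[P(E|H)/P(E|¬H)], hence O(H) = O(H|E)/LR.
Posterior odds = 0.686/(1−0.686) = 2.1847. LR = 0.66/0.37 = 1.7838.
Prior odds = 2.1847/1.7838 = 1.2247, so P(H) = 1.2247/(1+1.2247) ≈ 0.55.

P(H) = 0.55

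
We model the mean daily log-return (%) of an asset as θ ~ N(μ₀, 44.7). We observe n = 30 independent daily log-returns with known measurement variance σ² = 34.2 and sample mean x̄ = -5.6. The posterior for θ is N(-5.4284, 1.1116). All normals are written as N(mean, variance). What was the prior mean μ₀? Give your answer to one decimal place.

μ₀ = 1.3

With known observation variance, the Normal–Normal posterior has precision τ_n = τ₀ + n/σ² and mean μ_n = (τ₀μ₀ + (n/σ²)x̄)/τ_n.
Here τ₀ = 1/44.7 = 0.022371 and τ_data = 30/34.2 = 0.877193, so τ_n = 0.899564.
Rearranging for μ₀: μ₀ = (μ_n·τ_n − τ_data·x̄)/τ₀ = (-5.4284·0.899564 − 0.877193·-5.6) / 0.022371 = 0.029088/0.022371 ≈ 1.3.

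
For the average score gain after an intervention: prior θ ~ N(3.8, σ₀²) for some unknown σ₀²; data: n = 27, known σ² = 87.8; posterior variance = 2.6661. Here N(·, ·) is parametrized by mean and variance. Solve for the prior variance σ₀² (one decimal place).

σ₀² = 14.8

For the Normal–Normal model with known σ², precisions add: τ_n = τ₀ + n/σ².
So 1/σ₀² = 1/2.6661 − 27/87.8 = 0.375080 − 0.307517 = 0.067563.
Hence σ₀² = 1/0.067563 ≈ 14.8.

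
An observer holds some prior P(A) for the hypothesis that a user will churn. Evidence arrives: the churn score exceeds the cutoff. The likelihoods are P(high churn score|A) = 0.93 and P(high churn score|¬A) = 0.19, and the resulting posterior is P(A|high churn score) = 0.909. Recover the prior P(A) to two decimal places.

In odds form, posterior odds = prior odds × likelihood ratio, so prior odds = posterior odds ÷ LR.
Posterior odds = 0.909/(1−0.909) = 9.9890. LR = 0.93/0.19 = 4.8947.
Prior odds = 9.9890/4.8947 = 2.0408, so P(A) = 2.0408/(1+2.0408) ≈ 0.67.

P(A) = 0.67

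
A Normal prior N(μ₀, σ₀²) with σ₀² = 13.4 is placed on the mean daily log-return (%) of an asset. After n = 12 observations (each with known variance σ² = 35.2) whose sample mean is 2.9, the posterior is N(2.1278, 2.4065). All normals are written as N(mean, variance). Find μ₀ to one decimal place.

With known observation variance, the Normal–Normal posterior has precision τ_n = τ₀ + n/σ² and mean μ_n = (τ₀μ₀ + (n/σ²)x̄)/τ_n.
Here τ₀ = 1/13.4 = 0.074627 and τ_data = 12/35.2 = 0.340909, so τ_n = 0.415536.
Rearranging for μ₀: μ₀ = (μ_n·τ_n − τ_data·x̄)/τ₀ = (2.1278·0.415536 − 0.340909·2.9) / 0.074627 = -0.104459/0.074627 ≈ -1.4.

μ₀ = -1.4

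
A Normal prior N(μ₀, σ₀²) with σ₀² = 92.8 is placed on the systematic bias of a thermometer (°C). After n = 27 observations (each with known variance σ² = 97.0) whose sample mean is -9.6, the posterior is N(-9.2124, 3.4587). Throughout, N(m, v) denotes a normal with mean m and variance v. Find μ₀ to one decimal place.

With known observation variance, the Normal–Normal posterior has precision τ_n = τ₀ + n/σ² and mean μ_n = (τ₀μ₀ + (n/σ²)x̄)/τ_n.
Here τ₀ = 1/92.8 = 0.010776 and τ_data = 27/97.0 = 0.278351, so τ_n = 0.289127.
Rearranging for μ₀: μ₀ = (μ_n·τ_n − τ_data·x̄)/τ₀ = (-9.2124·0.289127 − 0.278351·-9.6) / 0.010776 = 0.008616/0.010776 ≈ 0.8.

μ₀ = 0.8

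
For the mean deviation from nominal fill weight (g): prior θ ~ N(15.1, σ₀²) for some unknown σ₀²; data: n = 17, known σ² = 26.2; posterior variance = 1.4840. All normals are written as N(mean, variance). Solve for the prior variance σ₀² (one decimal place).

For the Normal–Normal model with known σ², precisions add: τ_n = τ₀ + n/σ².
So 1/σ₀² = 1/1.4840 − 17/26.2 = 0.673854 − 0.648855 = 0.024999.
Hence σ₀² = 1/0.024999 ≈ 40.0.

σ₀² = 40.0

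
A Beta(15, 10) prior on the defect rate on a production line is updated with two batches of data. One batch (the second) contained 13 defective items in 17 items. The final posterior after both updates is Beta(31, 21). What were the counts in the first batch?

3 defective items and 7 good items

Because Beta–binomial updating is additive in the counts, the combined data contributed (α_post−α_prior, β_post−β_prior) successes and failures.
Total across both batches: 31−15=16 defective items, 21−10=11 good items.
Subtract the second batch: 16−13=3 defective items and 11−4=7 good items.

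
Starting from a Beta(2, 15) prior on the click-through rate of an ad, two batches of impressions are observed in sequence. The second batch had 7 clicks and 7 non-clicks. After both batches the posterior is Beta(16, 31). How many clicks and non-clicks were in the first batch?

Sequential conjugate updates are equivalent to a single update on the pooled data, so total successes = posterior α − prior α and total failures = posterior β − prior β.
Total across both batches: 16−2=14 clicks, 31−15=16 non-clicks.
Subtract the second batch: 14−7=7 clicks and 16−7=9 non-clicks.

7 clicks and 9 non-clicks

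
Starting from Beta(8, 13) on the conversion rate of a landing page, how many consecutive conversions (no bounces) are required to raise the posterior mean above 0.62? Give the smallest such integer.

After k conversions and 0 bounces the posterior is Beta(8+k, 13), with mean (8+k)/(8+13+k).
Set (8+k)/(21+k) > 0.62 and solve: k > (0.62·21 − 8)/(1 − 0.62) = 13.211.
The smallest integer exceeding 13.211 is 14, and checking k=14: (22)/(35) = 0.6286 > 0.62.

k = 14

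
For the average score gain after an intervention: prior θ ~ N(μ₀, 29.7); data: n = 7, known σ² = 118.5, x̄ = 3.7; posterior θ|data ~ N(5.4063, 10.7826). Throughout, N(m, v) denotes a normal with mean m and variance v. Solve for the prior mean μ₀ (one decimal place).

μ₀ = 8.4

With known observation variance, the Normal–Normal posterior has precision τ_n = τ₀ + n/σ² and mean μ_n = (τ₀μ₀ + (n/σ²)x̄)/τ_n.
Here τ₀ = 1/29.7 = 0.033670 and τ_data = 7/118.5 = 0.059072, so τ_n = 0.092742.
Rearranging for μ₀: μ₀ = (μ_n·τ_n − τ_data·x̄)/τ₀ = (5.4063·0.092742 − 0.059072·3.7) / 0.033670 = 0.282825/0.033670 ≈ 8.4.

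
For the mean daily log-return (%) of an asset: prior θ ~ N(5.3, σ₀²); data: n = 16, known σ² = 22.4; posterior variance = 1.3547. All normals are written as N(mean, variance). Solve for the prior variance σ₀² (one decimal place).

σ₀² = 41.9

For the Normal–Normal model with known σ², precisions add: τ_n = τ₀ + n/σ².
So 1/σ₀² = 1/1.3547 − 16/22.4 = 0.738171 − 0.714286 = 0.023885.
Hence σ₀² = 1/0.023885 ≈ 41.9.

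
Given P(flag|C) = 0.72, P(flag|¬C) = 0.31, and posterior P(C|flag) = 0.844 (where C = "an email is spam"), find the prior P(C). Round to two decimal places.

In odds form, posterior odds = prior odds × likelihood ratio, so prior odds = posterior odds ÷ LR.
Posterior odds = 0.844/(1−0.844) = 5.4103. LR = 0.72/0.31 = 2.3226.
Prior odds = 5.4103/2.3226 = 2.3294, so P(C) = 2.3294/(1+2.3294) ≈ 0.70.

P(C) = 0.70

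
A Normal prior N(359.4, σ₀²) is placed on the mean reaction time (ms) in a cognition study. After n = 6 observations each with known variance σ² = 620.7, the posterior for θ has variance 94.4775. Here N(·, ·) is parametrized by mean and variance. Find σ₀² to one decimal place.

Posterior precision equals prior precision plus data precision: 1/σ_n² = 1/σ₀² + n/σ².
So 1/σ₀² = 1/94.4775 − 6/620.7 = 0.010585 − 0.009667 = 0.000918.
Hence σ₀² = 1/0.000918 ≈ 1089.3.

σ₀² = 1089.3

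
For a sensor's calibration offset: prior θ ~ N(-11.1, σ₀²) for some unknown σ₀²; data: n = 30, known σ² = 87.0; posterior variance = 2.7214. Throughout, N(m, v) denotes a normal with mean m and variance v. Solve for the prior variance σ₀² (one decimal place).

σ₀² = 44.2

For the Normal–Normal model with known σ², precisions add: τ_n = τ₀ + n/σ².
So 1/σ₀² = 1/2.7214 − 30/87.0 = 0.367458 − 0.344828 = 0.022630.
Hence σ₀² = 1/0.022630 ≈ 44.2.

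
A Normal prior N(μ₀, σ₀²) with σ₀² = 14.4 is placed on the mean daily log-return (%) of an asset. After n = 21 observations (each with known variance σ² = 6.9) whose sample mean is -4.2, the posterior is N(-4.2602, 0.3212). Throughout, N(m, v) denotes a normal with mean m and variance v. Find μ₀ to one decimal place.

μ₀ = -6.9

With known observation variance, the Normal–Normal posterior has precision τ_n = τ₀ + n/σ² and mean μ_n = (τ₀μ₀ + (n/σ²)x̄)/τ_n.
Here τ₀ = 1/14.4 = 0.069444 and τ_data = 21/6.9 = 3.043478, so τ_n = 3.112922.
Rearranging for μ₀: μ₀ = (μ_n·τ_n − τ_data·x̄)/τ₀ = (-4.2602·3.112922 − 3.043478·-4.2) / 0.069444 = -0.479063/0.069444 ≈ -6.9.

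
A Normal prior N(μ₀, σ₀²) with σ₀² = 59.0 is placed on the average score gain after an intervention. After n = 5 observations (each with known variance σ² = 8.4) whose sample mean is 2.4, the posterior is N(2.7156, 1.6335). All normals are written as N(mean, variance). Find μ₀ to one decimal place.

μ₀ = 13.8

With known observation variance, the Normal–Normal posterior has precision τ_n = τ₀ + n/σ² and mean μ_n = (τ₀μ₀ + (n/σ²)x̄)/τ_n.
Here τ₀ = 1/59.0 = 0.016949 and τ_data = 5/8.4 = 0.595238, so τ_n = 0.612187.
Rearranging for μ₀: μ₀ = (μ_n·τ_n − τ_data·x̄)/τ₀ = (2.7156·0.612187 − 0.595238·2.4) / 0.016949 = 0.233884/0.016949 ≈ 13.8.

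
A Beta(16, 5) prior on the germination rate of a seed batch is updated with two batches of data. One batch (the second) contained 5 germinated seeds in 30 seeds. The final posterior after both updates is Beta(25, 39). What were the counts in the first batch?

4 germinated seeds and 9 non-germinating seeds

Sequential conjugate updates are equivalent to a single update on the pooled data, so total successes = posterior α − prior α and total failures = posterior β − prior β.
Total across both batches: 25−16=9 germinated seeds, 39−5=34 non-germinating seeds.
Subtract the second batch: 9−5=4 germinated seeds and 34−25=9 non-germinating seeds.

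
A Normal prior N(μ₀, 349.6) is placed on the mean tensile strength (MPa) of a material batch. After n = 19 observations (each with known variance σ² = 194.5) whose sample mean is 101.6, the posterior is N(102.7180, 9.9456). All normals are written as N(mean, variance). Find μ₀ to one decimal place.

With known observation variance, the Normal–Normal posterior has precision τ_n = τ₀ + n/σ² and mean μ_n = (τ₀μ₀ + (n/σ²)x̄)/τ_n.
Here τ₀ = 1/349.6 = 0.002860 and τ_data = 19/194.5 = 0.097686, so τ_n = 0.100546.
Rearranging for μ₀: μ₀ = (μ_n·τ_n − τ_data·x̄)/τ₀ = (102.7180·0.100546 − 0.097686·101.6) / 0.002860 = 0.402986/0.002860 ≈ 140.9.

μ₀ = 140.9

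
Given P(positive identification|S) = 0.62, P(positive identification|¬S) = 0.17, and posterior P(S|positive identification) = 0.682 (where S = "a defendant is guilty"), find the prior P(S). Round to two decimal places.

In odds form, posterior odds = prior odds × likelihood ratio, so prior odds = posterior odds ÷ LR.
Posterior odds = 0.682/(1−0.682) = 2.1447. LR = 0.62/0.17 = 3.6471.
Prior odds = 2.1447/3.6471 = 0.5881, so P(S) = 0.5881/(1+0.5881) ≈ 0.37.

P(S) = 0.37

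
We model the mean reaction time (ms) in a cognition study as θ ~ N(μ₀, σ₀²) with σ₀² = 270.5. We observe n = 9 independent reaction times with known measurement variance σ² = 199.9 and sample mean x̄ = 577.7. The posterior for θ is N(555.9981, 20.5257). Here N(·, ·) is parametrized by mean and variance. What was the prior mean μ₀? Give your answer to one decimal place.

With known observation variance, the Normal–Normal posterior has precision τ_n = τ₀ + n/σ² and mean μ_n = (τ₀μ₀ + (n/σ²)x̄)/τ_n.
Here τ₀ = 1/270.5 = 0.003697 and τ_data = 9/199.9 = 0.045023, so τ_n = 0.048720.
Rearranging for μ₀: μ₀ = (μ_n·τ_n − τ_data·x̄)/τ₀ = (555.9981·0.048720 − 0.045023·577.7) / 0.003697 = 1.078440/0.003697 ≈ 291.7.

μ₀ = 291.7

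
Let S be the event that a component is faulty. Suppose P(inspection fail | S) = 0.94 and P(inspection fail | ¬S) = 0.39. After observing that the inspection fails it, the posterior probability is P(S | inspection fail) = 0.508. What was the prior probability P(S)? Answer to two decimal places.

In odds form, posterior odds = prior odds × likelihood ratio, so prior odds = posterior odds ÷ LR.
Posterior odds = 0.508/(1−0.508) = 1.0325. LR = 0.94/0.39 = 2.4103.
Prior odds = 1.0325/2.4103 = 0.4284, so P(S) = 0.4284/(1+0.4284) ≈ 0.30.

P(S) = 0.30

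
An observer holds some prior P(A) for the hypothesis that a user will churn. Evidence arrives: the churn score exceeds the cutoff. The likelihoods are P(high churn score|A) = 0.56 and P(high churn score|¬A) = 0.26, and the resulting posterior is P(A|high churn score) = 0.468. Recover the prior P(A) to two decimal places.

P(A) = 0.29

Bayes' rule in odds form gives O(A|E) = O(A)·[P(E|A)/P(E|¬A)], hence O(A) = O(A|E)/LR.
Posterior odds = 0.468/(1−0.468) = 0.8797. LR = 0.56/0.26 = 2.1538.
Prior odds = 0.8797/2.1538 = 0.4084, so P(A) = 0.4084/(1+0.4084) ≈ 0.29.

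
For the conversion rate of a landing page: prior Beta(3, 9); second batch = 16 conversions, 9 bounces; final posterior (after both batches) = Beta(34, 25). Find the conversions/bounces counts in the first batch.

15 conversions and 7 bounces

Sequential conjugate updates are equivalent to a single update on the pooled data, so total successes = posterior α − prior α and total failures = posterior β − prior β.
Total across both batches: 34−3=31 conversions, 25−9=16 bounces.
Subtract the second batch: 31−16=15 conversions and 16−9=7 bounces.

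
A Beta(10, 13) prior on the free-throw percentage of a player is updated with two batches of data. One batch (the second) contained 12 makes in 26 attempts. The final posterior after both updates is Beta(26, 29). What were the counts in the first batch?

Sequential conjugate updates are equivalent to a single update on the pooled data, so total successes = posterior α − prior α and total failures = posterior β − prior β.
Total across both batches: 26−10=16 makes, 29−13=16 misses.
Subtract the second batch: 16−12=4 makes and 16−14=2 misses.

4 makes and 2 misses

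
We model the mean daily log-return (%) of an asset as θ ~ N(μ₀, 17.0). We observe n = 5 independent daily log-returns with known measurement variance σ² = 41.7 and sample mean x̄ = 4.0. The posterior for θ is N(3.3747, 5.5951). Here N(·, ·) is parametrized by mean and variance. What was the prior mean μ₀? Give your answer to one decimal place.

μ₀ = 2.1

With known observation variance, the Normal–Normal posterior has precision τ_n = τ₀ + n/σ² and mean μ_n = (τ₀μ₀ + (n/σ²)x̄)/τ_n.
Here τ₀ = 1/17.0 = 0.058824 and τ_data = 5/41.7 = 0.119904, so τ_n = 0.178728.
Rearranging for μ₀: μ₀ = (μ_n·τ_n − τ_data·x̄)/τ₀ = (3.3747·0.178728 − 0.119904·4.0) / 0.058824 = 0.123537/0.058824 ≈ 2.1.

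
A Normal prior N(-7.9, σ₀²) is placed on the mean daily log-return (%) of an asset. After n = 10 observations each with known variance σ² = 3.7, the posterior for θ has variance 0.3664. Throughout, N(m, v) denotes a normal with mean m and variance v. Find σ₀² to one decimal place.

Posterior precision equals prior precision plus data precision: 1/σ_n² = 1/σ₀² + n/σ².
So 1/σ₀² = 1/0.3664 − 10/3.7 = 2.729258 − 2.702703 = 0.026555.
Hence σ₀² = 1/0.026555 ≈ 37.7.

σ₀² = 37.7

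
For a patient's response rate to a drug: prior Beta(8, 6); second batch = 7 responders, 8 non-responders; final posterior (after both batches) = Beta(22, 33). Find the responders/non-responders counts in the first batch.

7 responders and 19 non-responders

Because Beta–binomial updating is additive in the counts, the combined data contributed (α_post−α_prior, β_post−β_prior) successes and failures.
Total across both batches: 22−8=14 responders, 33−6=27 non-responders.
Subtract the second batch: 14−7=7 responders and 27−8=19 non-responders.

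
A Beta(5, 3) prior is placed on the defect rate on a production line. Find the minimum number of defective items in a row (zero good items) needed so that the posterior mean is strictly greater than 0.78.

k = 6

After k defective items and 0 good items the posterior is Beta(5+k, 3), with mean (5+k)/(5+3+k).
Set (5+k)/(8+k) > 0.78 and solve: k > (0.78·8 − 5)/(1 − 0.78) = 5.636.
The smallest integer exceeding 5.636 is 6.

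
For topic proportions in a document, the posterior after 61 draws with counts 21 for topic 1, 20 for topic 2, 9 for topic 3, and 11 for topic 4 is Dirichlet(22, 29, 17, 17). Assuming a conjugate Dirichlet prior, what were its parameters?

For a Dirichlet(α) prior with multinomial counts c, the posterior is Dirichlet(α + c) componentwise.
Subtract each count from the matching posterior parameter: 22−21=1, 29−20=9, 17−9=8, 17−11=6.

Dirichlet(1, 9, 8, 6)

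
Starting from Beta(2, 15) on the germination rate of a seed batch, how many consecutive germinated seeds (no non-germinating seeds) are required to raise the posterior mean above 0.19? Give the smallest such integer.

After k germinated seeds and 0 non-germinating seeds the posterior is Beta(2+k, 15), with mean (2+k)/(2+15+k).
Set (2+k)/(17+k) > 0.19 and solve: k > (0.19·17 − 2)/(1 − 0.19) = 1.519.
The smallest integer exceeding 1.519 is 2.

k = 2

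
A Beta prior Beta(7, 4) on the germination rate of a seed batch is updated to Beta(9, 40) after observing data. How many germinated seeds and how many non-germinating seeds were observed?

A Beta(α, β) prior with s successes and f failures in binomial data gives a Beta(α+s, β+f) posterior.
Match parameters: s=9−7=2, f=40−4=36.

2 germinated seeds and 36 non-germinating seeds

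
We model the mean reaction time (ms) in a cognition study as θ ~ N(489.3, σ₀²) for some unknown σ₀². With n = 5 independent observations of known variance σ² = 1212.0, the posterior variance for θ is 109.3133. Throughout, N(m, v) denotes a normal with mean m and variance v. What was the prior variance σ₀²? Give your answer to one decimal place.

σ₀² = 199.1

Posterior precision equals prior precision plus data precision: 1/σ_n² = 1/σ₀² + n/σ².
So 1/σ₀² = 1/109.3133 − 5/1212.0 = 0.009148 − 0.004125 = 0.005023.
Hence σ₀² = 1/0.005023 ≈ 199.1.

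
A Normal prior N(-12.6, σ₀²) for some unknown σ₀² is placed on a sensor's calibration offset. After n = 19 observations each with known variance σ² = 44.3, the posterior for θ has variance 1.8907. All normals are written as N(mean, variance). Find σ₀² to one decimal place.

σ₀² = 10.0

For the Normal–Normal model with known σ², precisions add: τ_n = τ₀ + n/σ².
So 1/σ₀² = 1/1.8907 − 19/44.3 = 0.528905 − 0.428894 = 0.100011.
Hence σ₀² = 1/0.100011 ≈ 10.0.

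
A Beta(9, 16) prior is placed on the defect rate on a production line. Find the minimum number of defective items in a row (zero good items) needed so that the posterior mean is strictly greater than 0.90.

k = 136

After k defective items and 0 good items the posterior is Beta(9+k, 16), with mean (9+k)/(9+16+k).
Set (9+k)/(25+k) > 0.90 and solve: k > (0.90·25 − 9)/(1 − 0.90) = 135.000.
The smallest integer exceeding 135.000 is 136.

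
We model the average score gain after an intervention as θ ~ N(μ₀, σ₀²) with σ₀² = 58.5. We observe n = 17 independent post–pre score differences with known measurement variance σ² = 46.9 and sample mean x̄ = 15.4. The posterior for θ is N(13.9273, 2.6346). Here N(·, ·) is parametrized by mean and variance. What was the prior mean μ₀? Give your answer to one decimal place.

μ₀ = -17.3

With known observation variance, the Normal–Normal posterior has precision τ_n = τ₀ + n/σ² and mean μ_n = (τ₀μ₀ + (n/σ²)x̄)/τ_n.
Here τ₀ = 1/58.5 = 0.017094 and τ_data = 17/46.9 = 0.362473, so τ_n = 0.379567.
Rearranging for μ₀: μ₀ = (μ_n·τ_n − τ_data·x̄)/τ₀ = (13.9273·0.379567 − 0.362473·15.4) / 0.017094 = -0.295741/0.017094 ≈ -17.3.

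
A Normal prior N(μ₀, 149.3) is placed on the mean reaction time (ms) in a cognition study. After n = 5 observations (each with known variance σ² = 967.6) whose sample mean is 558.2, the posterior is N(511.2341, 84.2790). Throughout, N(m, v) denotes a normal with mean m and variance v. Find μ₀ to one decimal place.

With known observation variance, the Normal–Normal posterior has precision τ_n = τ₀ + n/σ² and mean μ_n = (τ₀μ₀ + (n/σ²)x̄)/τ_n.
Here τ₀ = 1/149.3 = 0.006698 and τ_data = 5/967.6 = 0.005167, so τ_n = 0.011865.
Rearranging for μ₀: μ₀ = (μ_n·τ_n − τ_data·x̄)/τ₀ = (511.2341·0.011865 − 0.005167·558.2) / 0.006698 = 3.181573/0.006698 ≈ 475.0.

μ₀ = 475.0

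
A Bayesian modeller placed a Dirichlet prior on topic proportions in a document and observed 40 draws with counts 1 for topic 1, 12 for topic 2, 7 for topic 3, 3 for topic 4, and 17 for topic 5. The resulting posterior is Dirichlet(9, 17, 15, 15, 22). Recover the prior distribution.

For a Dirichlet(α) prior with multinomial counts c, the posterior is Dirichlet(α + c) componentwise.
Subtract each count from the matching posterior parameter: 9−1=8, 17−12=5, 15−7=8, 15−3=12, 22−17=5.

Dirichlet(8, 5, 8, 12, 5)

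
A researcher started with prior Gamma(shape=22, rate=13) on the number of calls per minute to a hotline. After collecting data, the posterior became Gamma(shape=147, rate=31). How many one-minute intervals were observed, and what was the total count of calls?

A Gamma(α, β) prior (rate parametrization) on a Poisson rate with n observations summing to S gives posterior Gamma(α+S, β+n).
Matching: Σxᵢ = 147 − 22 = 125 and n = 31 − 13 = 18.

n = 18 one-minute intervals with total 125 calls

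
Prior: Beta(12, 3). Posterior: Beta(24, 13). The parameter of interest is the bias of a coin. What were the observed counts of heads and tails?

12 heads and 10 tails

A Beta(α, β) prior with s successes and f failures in binomial data gives a Beta(α+s, β+f) posterior.
Match parameters: s=24−12=12, f=13−3=10.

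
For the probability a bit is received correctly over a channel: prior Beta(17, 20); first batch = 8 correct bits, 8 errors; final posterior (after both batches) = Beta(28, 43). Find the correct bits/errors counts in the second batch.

3 correct bits and 15 errors

Sequential conjugate updates are equivalent to a single update on the pooled data, so total successes = posterior α − prior α and total failures = posterior β − prior β.
Total across both batches: 28−17=11 correct bits, 43−20=23 errors.
Subtract the first batch: 11−8=3 correct bits and 23−8=15 errors.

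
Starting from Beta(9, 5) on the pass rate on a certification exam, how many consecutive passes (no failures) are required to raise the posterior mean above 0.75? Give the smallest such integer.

After k passes and 0 failures the posterior is Beta(9+k, 5), with mean (9+k)/(9+5+k).
Set (9+k)/(14+k) > 0.75 and solve: k > (0.75·14 − 9)/(1 − 0.75) = 6.000.
The smallest integer exceeding 6.000 is 7.

k = 7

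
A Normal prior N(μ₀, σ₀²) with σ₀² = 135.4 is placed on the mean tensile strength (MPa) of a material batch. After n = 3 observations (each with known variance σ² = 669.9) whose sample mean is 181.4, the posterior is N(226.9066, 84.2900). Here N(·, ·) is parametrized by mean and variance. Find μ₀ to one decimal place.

μ₀ = 254.5

With known observation variance, the Normal–Normal posterior has precision τ_n = τ₀ + n/σ² and mean μ_n = (τ₀μ₀ + (n/σ²)x̄)/τ_n.
Here τ₀ = 1/135.4 = 0.007386 and τ_data = 3/669.9 = 0.004478, so τ_n = 0.011864.
Rearranging for μ₀: μ₀ = (μ_n·τ_n − τ_data·x̄)/τ₀ = (226.9066·0.011864 − 0.004478·181.4) / 0.007386 = 1.879711/0.007386 ≈ 254.5.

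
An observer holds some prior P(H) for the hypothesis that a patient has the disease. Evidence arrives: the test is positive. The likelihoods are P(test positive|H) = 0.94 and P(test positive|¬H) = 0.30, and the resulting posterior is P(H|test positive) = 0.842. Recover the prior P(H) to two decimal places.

P(H) = 0.63

In odds form, posterior odds = prior odds × likelihood ratio, so prior odds = posterior odds ÷ LR.
Posterior odds = 0.842/(1−0.842) = 5.3291. LR = 0.94/0.30 = 3.1333.
Prior odds = 5.3291/3.1333 = 1.7008, so P(H) = 1.7008/(1+1.7008) ≈ 0.63.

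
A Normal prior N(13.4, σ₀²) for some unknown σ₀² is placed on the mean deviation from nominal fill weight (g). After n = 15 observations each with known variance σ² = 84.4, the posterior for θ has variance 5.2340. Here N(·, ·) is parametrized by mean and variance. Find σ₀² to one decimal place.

For the Normal–Normal model with known σ², precisions add: τ_n = τ₀ + n/σ².
So 1/σ₀² = 1/5.2340 − 15/84.4 = 0.191058 − 0.177725 = 0.013333.
Hence σ₀² = 1/0.013333 ≈ 75.0.

σ₀² = 75.0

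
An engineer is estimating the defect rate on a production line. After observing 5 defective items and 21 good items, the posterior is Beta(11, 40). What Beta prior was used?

Beta(6, 19)

A Beta(α, β) prior with s successes and f failures in binomial data gives a Beta(α+s, β+f) posterior.
Subtract the data counts: 11−5=6, 40−21=19.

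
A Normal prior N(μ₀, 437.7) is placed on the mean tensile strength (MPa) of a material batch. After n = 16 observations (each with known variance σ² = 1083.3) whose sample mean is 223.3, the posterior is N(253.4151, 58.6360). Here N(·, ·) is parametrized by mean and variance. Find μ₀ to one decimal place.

μ₀ = 448.1

With known observation variance, the Normal–Normal posterior has precision τ_n = τ₀ + n/σ² and mean μ_n = (τ₀μ₀ + (n/σ²)x̄)/τ_n.
Here τ₀ = 1/437.7 = 0.002285 and τ_data = 16/1083.3 = 0.014770, so τ_n = 0.017055.
Rearranging for μ₀: μ₀ = (μ_n·τ_n − τ_data·x̄)/τ₀ = (253.4151·0.017055 − 0.014770·223.3) / 0.002285 = 1.023854/0.002285 ≈ 448.1.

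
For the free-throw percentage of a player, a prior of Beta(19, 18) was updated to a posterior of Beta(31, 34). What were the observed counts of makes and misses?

Beta is conjugate to the binomial likelihood: posterior = Beta(a+s, b+f).
So s = 31 − 19 = 12 and f = 34 − 18 = 16.

12 makes and 16 misses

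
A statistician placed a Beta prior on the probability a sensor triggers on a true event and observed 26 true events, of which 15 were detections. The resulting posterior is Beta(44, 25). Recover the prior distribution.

Beta(29, 14)

A Beta(α, β) prior with s successes and f failures in binomial data gives a Beta(α+s, β+f) posterior.
Subtract the data counts: 44−15=29, 25−11=14.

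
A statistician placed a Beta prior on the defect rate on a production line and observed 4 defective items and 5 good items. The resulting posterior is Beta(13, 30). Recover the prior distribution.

Beta(9, 25)

Beta is conjugate to the binomial likelihood: posterior = Beta(α+s, β+f).
Subtract the data counts: 13−4=9, 30−5=25.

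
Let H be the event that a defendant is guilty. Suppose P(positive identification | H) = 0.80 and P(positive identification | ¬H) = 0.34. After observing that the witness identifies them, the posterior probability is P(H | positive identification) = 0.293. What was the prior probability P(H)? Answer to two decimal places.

P(H) = 0.15

In odds form, posterior odds = prior odds × likelihood ratio, so prior odds = posterior odds ÷ LR.
Posterior odds = 0.293/(1−0.293) = 0.4144. LR = 0.80/0.34 = 2.3529.
Prior odds = 0.4144/2.3529 = 0.1761, so P(H) = 0.1761/(1+0.1761) ≈ 0.15.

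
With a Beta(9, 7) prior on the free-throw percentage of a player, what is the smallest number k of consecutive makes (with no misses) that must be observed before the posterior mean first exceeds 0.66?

After k makes and 0 misses the posterior is Beta(9+k, 7), with mean (9+k)/(9+7+k).
Set (9+k)/(16+k) > 0.66 and solve: k > (0.66·16 − 9)/(1 − 0.66) = 4.588.
The smallest integer exceeding 4.588 is 5, and checking k=5: (14)/(21) = 0.6667 > 0.66.

k = 5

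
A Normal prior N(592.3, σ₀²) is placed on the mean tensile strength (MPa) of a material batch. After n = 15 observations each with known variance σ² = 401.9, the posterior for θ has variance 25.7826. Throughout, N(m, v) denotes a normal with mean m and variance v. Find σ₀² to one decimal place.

Posterior precision equals prior precision plus data precision: 1/σ_n² = 1/σ₀² + n/σ².
So 1/σ₀² = 1/25.7826 − 15/401.9 = 0.038786 − 0.037323 = 0.001463.
Hence σ₀² = 1/0.001463 ≈ 683.5.

σ₀² = 683.5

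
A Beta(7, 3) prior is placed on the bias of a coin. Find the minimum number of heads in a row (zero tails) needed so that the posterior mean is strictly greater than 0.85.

k = 11

After k heads and 0 tails the posterior is Beta(7+k, 3), with mean (7+k)/(7+3+k).
Set (7+k)/(10+k) > 0.85 and solve: k > (0.85·10 − 7)/(1 − 0.85) = 10.000.
The smallest integer exceeding 10.000 is 11, and checking k=11: (18)/(21) = 0.8571 > 0.85.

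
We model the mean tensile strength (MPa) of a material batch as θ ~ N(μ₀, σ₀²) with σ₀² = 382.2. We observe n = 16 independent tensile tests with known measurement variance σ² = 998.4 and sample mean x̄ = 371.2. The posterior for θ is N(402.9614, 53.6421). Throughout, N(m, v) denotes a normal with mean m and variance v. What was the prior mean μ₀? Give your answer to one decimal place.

μ₀ = 597.5

The posterior mean is a precision-weighted average: μ_n = (τ₀μ₀ + τ_data·x̄)/(τ₀+τ_data), with τ₀=1/σ₀² and τ_data=n/σ².
Here τ₀ = 1/382.2 = 0.002616 and τ_data = 16/998.4 = 0.016026, so τ_n = 0.018642.
Rearranging for μ₀: μ₀ = (μ_n·τ_n − τ_data·x̄)/τ₀ = (402.9614·0.018642 − 0.016026·371.2) / 0.002616 = 1.563155/0.002616 ≈ 597.5.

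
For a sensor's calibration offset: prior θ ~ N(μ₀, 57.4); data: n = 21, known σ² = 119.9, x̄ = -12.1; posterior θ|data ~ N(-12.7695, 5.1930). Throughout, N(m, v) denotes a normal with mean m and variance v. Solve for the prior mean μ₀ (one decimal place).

μ₀ = -19.5

The posterior mean is a precision-weighted average: μ_n = (τ₀μ₀ + τ_data·x̄)/(τ₀+τ_data), with τ₀=1/σ₀² and τ_data=n/σ².
Here τ₀ = 1/57.4 = 0.017422 and τ_data = 21/119.9 = 0.175146, so τ_n = 0.192568.
Rearranging for μ₀: μ₀ = (μ_n·τ_n − τ_data·x̄)/τ₀ = (-12.7695·0.192568 − 0.175146·-12.1) / 0.017422 = -0.339730/0.017422 ≈ -19.5.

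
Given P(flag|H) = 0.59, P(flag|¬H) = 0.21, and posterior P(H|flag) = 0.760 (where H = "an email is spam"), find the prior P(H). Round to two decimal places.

P(H) = 0.53

In odds form, posterior odds = prior odds × likelihood ratio, so prior odds = posterior odds ÷ LR.
Posterior odds = 0.760/(1−0.760) = 3.1667. LR = 0.59/0.21 = 2.8095.
Prior odds = 3.1667/2.8095 = 1.1271, so P(H) = 1.1271/(1+1.1271) ≈ 0.53.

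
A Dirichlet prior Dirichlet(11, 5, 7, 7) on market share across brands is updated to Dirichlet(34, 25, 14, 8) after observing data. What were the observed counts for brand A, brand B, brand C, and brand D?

For a Dirichlet(α) prior with multinomial counts c, the posterior is Dirichlet(α + c) componentwise.
Counts are posterior − prior componentwise: 34−11=23, 25−5=20, 14−7=7, 8−7=1.

counts (23, 20, 7, 1)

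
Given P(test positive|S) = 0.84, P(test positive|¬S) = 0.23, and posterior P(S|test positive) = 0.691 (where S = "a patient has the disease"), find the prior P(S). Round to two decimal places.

Bayes' rule in odds form gives O(S|E) = O(S)·[P(E|S)/P(E|¬S)], hence O(S) = O(S|E)/LR.
Posterior odds = 0.691/(1−0.691) = 2.2362. LR = 0.84/0.23 = 3.6522.
Prior odds = 2.2362/3.6522 = 0.6123, so P(S) = 0.6123/(1+0.6123) ≈ 0.38.

P(S) = 0.38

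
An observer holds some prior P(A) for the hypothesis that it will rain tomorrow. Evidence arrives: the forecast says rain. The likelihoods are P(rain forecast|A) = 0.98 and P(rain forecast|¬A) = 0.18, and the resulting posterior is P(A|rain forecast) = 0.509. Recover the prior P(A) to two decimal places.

P(A) = 0.16

Bayes' rule in odds form gives O(A|E) = O(A)·[P(E|A)/P(E|¬A)], hence O(A) = O(A|E)/LR.
Posterior odds = 0.509/(1−0.509) = 1.0367. LR = 0.98/0.18 = 5.4444.
Prior odds = 1.0367/5.4444 = 0.1904, so P(A) = 0.1904/(1+0.1904) ≈ 0.16.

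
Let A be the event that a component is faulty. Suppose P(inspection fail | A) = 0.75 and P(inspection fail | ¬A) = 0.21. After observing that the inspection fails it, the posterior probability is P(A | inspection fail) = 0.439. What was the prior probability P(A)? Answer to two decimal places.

Bayes' rule in odds form gives O(A|E) = O(A)·[P(E|A)/P(E|¬A)], hence O(A) = O(A|E)/LR.
Posterior odds = 0.439/(1−0.439) = 0.7825. LR = 0.75/0.21 = 3.5714.
Prior odds = 0.7825/3.5714 = 0.2191, so P(A) = 0.2191/(1+0.2191) ≈ 0.18.

P(A) = 0.18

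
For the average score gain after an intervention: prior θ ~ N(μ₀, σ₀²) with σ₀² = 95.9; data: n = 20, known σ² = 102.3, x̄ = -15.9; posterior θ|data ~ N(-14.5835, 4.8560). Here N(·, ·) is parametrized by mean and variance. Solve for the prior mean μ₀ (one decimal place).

The posterior mean is a precision-weighted average: μ_n = (τ₀μ₀ + τ_data·x̄)/(τ₀+τ_data), with τ₀=1/σ₀² and τ_data=n/σ².
Here τ₀ = 1/95.9 = 0.010428 and τ_data = 20/102.3 = 0.195503, so τ_n = 0.205931.
Rearranging for μ₀: μ₀ = (μ_n·τ_n − τ_data·x̄)/τ₀ = (-14.5835·0.205931 − 0.195503·-15.9) / 0.010428 = 0.105303/0.010428 ≈ 10.1.

μ₀ = 10.1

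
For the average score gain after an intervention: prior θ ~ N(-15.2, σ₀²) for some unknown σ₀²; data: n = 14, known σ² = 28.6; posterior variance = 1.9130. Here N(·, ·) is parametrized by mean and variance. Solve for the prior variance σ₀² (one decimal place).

σ₀² = 30.1

For the Normal–Normal model with known σ², precisions add: τ_n = τ₀ + n/σ².
So 1/σ₀² = 1/1.9130 − 14/28.6 = 0.522739 − 0.489510 = 0.033229.
Hence σ₀² = 1/0.033229 ≈ 30.1.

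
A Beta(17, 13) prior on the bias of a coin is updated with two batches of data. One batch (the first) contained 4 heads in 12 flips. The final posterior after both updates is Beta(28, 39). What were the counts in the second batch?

7 heads and 18 tails

Sequential conjugate updates are equivalent to a single update on the pooled data, so total successes = posterior α − prior α and total failures = posterior β − prior β.
Total across both batches: 28−17=11 heads, 39−13=26 tails.
Subtract the first batch: 11−4=7 heads and 26−8=18 tails.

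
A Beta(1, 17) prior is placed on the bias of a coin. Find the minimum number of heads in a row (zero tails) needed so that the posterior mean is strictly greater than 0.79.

k = 63

After k heads and 0 tails the posterior is Beta(1+k, 17), with mean (1+k)/(1+17+k).
Set (1+k)/(18+k) > 0.79 and solve: k > (0.79·18 − 1)/(1 − 0.79) = 62.952.
The smallest integer exceeding 62.952 is 63, and checking k=63: (64)/(81) = 0.7901 > 0.79.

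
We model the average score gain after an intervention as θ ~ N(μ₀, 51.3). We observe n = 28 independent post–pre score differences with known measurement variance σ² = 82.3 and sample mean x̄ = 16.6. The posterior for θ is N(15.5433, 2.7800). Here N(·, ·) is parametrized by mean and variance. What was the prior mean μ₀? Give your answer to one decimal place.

μ₀ = -2.9

With known observation variance, the Normal–Normal posterior has precision τ_n = τ₀ + n/σ² and mean μ_n = (τ₀μ₀ + (n/σ²)x̄)/τ_n.
Here τ₀ = 1/51.3 = 0.019493 and τ_data = 28/82.3 = 0.340219, so τ_n = 0.359712.
Rearranging for μ₀: μ₀ = (μ_n·τ_n − τ_data·x̄)/τ₀ = (15.5433·0.359712 − 0.340219·16.6) / 0.019493 = -0.056524/0.019493 ≈ -2.9.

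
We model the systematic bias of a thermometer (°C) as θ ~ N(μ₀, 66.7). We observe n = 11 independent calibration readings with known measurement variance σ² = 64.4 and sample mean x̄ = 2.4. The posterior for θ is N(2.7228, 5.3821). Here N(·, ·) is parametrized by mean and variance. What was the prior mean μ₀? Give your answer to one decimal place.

μ₀ = 6.4

With known observation variance, the Normal–Normal posterior has precision τ_n = τ₀ + n/σ² and mean μ_n = (τ₀μ₀ + (n/σ²)x̄)/τ_n.
Here τ₀ = 1/66.7 = 0.014993 and τ_data = 11/64.4 = 0.170807, so τ_n = 0.185800.
Rearranging for μ₀: μ₀ = (μ_n·τ_n − τ_data·x̄)/τ₀ = (2.7228·0.185800 − 0.170807·2.4) / 0.014993 = 0.095959/0.014993 ≈ 6.4.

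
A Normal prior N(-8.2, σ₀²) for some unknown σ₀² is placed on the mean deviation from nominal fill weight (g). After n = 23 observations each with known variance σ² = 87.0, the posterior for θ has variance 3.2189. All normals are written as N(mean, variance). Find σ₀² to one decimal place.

σ₀² = 21.6

For the Normal–Normal model with known σ², precisions add: τ_n = τ₀ + n/σ².
So 1/σ₀² = 1/3.2189 − 23/87.0 = 0.310665 − 0.264368 = 0.046297.
Hence σ₀² = 1/0.046297 ≈ 21.6.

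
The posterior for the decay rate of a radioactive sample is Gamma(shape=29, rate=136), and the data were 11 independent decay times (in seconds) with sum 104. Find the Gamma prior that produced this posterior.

For an exponential likelihood with a Gamma(α, β) prior on the rate, n observations with total T give posterior Gamma(α+n, β+T).
So α = 29 − 11 = 18 and β = 136 − 104 = 32.

Gamma(shape=18, rate=32)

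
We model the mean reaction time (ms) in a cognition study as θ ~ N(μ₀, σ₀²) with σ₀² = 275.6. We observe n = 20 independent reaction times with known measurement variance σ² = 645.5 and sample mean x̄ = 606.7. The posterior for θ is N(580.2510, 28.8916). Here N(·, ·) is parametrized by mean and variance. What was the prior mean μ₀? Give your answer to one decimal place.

μ₀ = 354.4

With known observation variance, the Normal–Normal posterior has precision τ_n = τ₀ + n/σ² and mean μ_n = (τ₀μ₀ + (n/σ²)x̄)/τ_n.
Here τ₀ = 1/275.6 = 0.003628 and τ_data = 20/645.5 = 0.030984, so τ_n = 0.034612.
Rearranging for μ₀: μ₀ = (μ_n·τ_n − τ_data·x̄)/τ₀ = (580.2510·0.034612 − 0.030984·606.7) / 0.003628 = 1.285655/0.003628 ≈ 354.4.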